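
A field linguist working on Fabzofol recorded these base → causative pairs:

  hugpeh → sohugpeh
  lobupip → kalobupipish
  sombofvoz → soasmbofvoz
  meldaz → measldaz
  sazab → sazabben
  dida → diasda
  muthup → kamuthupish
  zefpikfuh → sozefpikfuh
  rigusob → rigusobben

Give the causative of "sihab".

zefpikfuh and muthup both have last vowel 'u' yet inflect differently (sozefpikfuh, kamuthupish), so the last vowel is not what conditions the rule; the final letter is.
"sihab" ends in -b. The stems ending in -b (sazab → sazabben, rigusob → rigusobben) double the final consonant and add -en.
The other patterns: stems ending in -h add the prefix so-; stems ending in -p add ka- … -ish around the stem; stems ending in -a or -z insert -as- after the first vowel.
So sihab → sihabben.

sihabben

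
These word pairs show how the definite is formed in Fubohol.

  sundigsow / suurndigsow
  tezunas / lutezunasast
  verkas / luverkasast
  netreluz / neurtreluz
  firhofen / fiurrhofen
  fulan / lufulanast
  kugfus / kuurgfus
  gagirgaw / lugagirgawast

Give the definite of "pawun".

"pawun" has last vowel 'u'. The stems whose last vowel is 'u' (kugfus → kuurgfus, netreluz → neurtreluz) insert -ur- after the first vowel.
The other pattern: stems whose last vowel is 'a' add lu- … -ast around the stem.
So pawun → paurwun.

paurwun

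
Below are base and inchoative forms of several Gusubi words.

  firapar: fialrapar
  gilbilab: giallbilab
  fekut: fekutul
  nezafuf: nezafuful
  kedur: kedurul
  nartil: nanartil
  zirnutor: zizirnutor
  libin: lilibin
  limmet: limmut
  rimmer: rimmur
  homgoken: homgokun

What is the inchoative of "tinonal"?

"tinonal" has last vowel 'a'. The stems whose last vowel is 'a' (firapar → fialrapar, gilbilab → giallbilab) insert -al- after the first vowel.
The other patterns: stems whose last vowel is 'u' add -ul; stems whose last vowel is 'i' or 'o' repeat the first consonant+vowel as a prefix; stems whose last vowel is 'e' change the last vowel to 'u'.
So tinonal → tialnonal.

tialnonal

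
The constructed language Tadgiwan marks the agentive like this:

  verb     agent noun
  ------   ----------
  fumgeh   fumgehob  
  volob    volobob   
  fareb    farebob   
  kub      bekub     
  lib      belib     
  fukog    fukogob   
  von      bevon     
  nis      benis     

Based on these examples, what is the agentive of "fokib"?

fokibob

lib and volob both end in -b yet inflect differently (belib, volobob), so the final letter is not what conditions the rule; the number of vowels is.
"fokib" has 2 vowels. The stems with 2 vowels (fukog → fukogob, volob → volobob, fareb → farebob) add -ob.
So fokib → fokibob.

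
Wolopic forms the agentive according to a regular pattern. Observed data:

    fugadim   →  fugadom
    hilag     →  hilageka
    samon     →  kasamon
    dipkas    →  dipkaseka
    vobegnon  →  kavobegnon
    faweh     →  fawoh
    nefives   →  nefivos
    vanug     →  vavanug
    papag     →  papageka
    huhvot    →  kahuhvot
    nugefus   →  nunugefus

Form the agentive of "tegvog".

nugefus and nefives both end in -s yet inflect differently (nunugefus, nefivos), so the final letter is not what conditions the rule; the last vowel is.
"tegvog" has last vowel 'o'. The stems whose last vowel is 'o' (samon → kasamon, huhvot → kahuhvot, vobegnon → kavobegnon) add the prefix ka-.
The other patterns: stems whose last vowel is 'u' repeat the first consonant+vowel as a prefix; stems whose last vowel is 'e' or 'i' change the last vowel to 'o'; stems whose last vowel is 'a' add -eka.
So tegvog → kategvog.

kategvog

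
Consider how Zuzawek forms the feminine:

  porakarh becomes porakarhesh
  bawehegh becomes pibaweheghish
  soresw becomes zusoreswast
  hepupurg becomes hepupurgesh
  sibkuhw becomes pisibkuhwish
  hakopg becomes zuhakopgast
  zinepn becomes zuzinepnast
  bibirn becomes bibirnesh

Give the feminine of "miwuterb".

miwuterbesh

"miwuterb" has second-to-last letter 'r'. The stems whose second-to-last letter is 'r' (bibirn → bibirnesh, porakarh → porakarhesh, hepupurg → hepupurgesh) add -esh.
The other patterns: stems whose second-to-last letter is 'p' or 's' add zu- … -ast around the stem; stems whose second-to-last letter is 'g' or 'h' add pi- … -ish around the stem.
So miwuterb → miwuterbesh.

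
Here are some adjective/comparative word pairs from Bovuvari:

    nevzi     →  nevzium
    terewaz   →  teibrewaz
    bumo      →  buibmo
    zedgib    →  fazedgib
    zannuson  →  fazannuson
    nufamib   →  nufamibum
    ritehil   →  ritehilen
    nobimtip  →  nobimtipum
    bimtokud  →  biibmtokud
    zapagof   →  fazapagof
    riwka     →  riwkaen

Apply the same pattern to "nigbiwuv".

nufamib and zedgib both end in -b yet inflect differently (nufamibum, fazedgib), so the final letter is not what conditions the rule; the first letter is.
"nigbiwuv" begins with n-. The stems beginning with n- (nufamib → nufamibum, nevzi → nevzium, nobimtip → nobimtipum) add -um.
The other patterns: stems beginning with b- or t- insert -ib- after the first vowel; stems beginning with z- add the prefix fa-; stems beginning with r- add -en.
So nigbiwuv → nigbiwuvum.

nigbiwuvum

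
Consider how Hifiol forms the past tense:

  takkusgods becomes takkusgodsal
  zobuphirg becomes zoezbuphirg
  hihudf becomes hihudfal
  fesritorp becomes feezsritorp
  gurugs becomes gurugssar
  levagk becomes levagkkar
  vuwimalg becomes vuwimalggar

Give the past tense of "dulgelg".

dulgelggar

zobuphirg and vuwimalg both end in -g yet inflect differently (zoezbuphirg, vuwimalggar), so the final letter is not what conditions the rule; the second-to-last letter is.
"dulgelg" has second-to-last letter 'l'. The one such stem in the data (vuwimalg → vuwimalggar) doubles the final consonant and adds -ar (as do levagk, gurugs), so the same rule applies.
The other patterns: stems whose second-to-last letter is 'r' insert -ez- after the first vowel; stems whose second-to-last letter is 'd' add -al.
So dulgelg → dulgelggar.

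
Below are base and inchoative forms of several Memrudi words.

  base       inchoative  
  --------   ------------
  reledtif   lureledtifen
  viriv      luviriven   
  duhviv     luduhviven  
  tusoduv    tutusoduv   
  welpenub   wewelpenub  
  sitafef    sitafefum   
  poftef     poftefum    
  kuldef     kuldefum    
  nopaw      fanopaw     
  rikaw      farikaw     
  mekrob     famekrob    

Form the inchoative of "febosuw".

"febosuw" has last vowel 'u'. The stems whose last vowel is 'u' (tusoduv → tutusoduv, welpenub → wewelpenub) repeat the first consonant+vowel as a prefix.
So febosuw → fefebosuw.

fefebosuw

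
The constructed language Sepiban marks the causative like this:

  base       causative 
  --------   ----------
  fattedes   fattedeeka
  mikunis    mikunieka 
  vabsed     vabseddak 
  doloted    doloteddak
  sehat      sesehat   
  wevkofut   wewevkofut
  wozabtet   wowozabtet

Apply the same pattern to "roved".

roveddak

"roved" ends in -d. The stems ending in -d (vabsed → vabseddak, doloted → doloteddak) double the final consonant and add -ak.
The other patterns: stems ending in -s drop the final letter and add -eka; stems ending in -t repeat the first consonant+vowel as a prefix.
So roved → roveddak.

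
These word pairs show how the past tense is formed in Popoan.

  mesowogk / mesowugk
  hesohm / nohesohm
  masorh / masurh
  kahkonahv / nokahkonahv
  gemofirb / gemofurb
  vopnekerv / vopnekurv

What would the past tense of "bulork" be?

bulurk

"bulork" has second-to-last letter 'r'. The stems whose second-to-last letter is 'r' (masorh → masurh, vopnekerv → vopnekurv, gemofirb → gemofurb) change the last vowel to 'u'.
The other pattern: stems whose second-to-last letter is 'h' add the prefix no-.
So bulork → bulurk.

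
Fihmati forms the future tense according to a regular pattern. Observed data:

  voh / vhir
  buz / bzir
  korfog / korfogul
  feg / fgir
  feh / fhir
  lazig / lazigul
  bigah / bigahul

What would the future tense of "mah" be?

"mah" has 1 vowel. The stems with 1 vowel (voh → vhir, buz → bzir, feg → fgir) delete the last vowel and add -ir.
So mah → mhir.

mhir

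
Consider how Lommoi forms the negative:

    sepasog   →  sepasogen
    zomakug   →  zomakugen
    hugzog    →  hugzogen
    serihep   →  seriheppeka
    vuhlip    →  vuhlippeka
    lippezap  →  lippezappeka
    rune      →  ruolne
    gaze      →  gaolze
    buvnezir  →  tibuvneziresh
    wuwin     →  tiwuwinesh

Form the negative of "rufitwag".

serihep and rune both have last vowel 'e' yet inflect differently (seriheppeka, ruolne), so the last vowel is not what conditions the rule; the final letter is.
"rufitwag" ends in -g. The stems ending in -g (sepasog → sepasogen, zomakug → zomakugen, hugzog → hugzogen) add -en.
The other patterns: stems ending in -p double the final consonant and add -eka; stems ending in -e insert -ol- after the first vowel; stems ending in -n or -r add ti- … -esh around the stem.
So rufitwag → rufitwagen.

rufitwagen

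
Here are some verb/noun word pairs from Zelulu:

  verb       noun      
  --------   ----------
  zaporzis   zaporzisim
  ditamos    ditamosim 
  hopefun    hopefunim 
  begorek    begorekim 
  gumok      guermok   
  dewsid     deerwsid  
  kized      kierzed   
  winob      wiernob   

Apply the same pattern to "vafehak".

vafehakim

"vafehak" has 3 vowels. The stems with 3 vowels (zaporzis → zaporzisim, ditamos → ditamosim, hopefun → hopefunim) add -im.
The other pattern: stems with 2 vowels insert -er- after the first vowel.
So vafehak → vafehakim.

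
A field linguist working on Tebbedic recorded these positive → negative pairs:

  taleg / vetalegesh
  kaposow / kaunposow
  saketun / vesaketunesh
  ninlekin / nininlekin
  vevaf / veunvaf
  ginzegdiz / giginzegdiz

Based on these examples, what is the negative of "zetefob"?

zeuntefob

saketun and ninlekin both end in -n yet inflect differently (vesaketunesh, nininlekin), so the final letter is not what conditions the rule; the last vowel is.
"zetefob" has last vowel 'o'. The one such stem in the data (kaposow → kaunposow) inserts -un- after the first vowel (as does vevaf), so the same rule applies.
So zetefob → zeuntefob.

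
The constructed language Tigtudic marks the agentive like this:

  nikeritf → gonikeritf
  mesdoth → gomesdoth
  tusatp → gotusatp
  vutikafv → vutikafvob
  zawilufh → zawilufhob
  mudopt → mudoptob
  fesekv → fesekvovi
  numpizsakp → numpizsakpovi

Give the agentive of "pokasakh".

pokasakhovi

mesdoth and zawilufh both end in -h yet inflect differently (gomesdoth, zawilufhob), so the final letter is not what conditions the rule; the second-to-last letter is.
"pokasakh" has second-to-last letter 'k'. The stems whose second-to-last letter is 'k' (fesekv → fesekvovi, numpizsakp → numpizsakpovi) add -ovi.
The other patterns: stems whose second-to-last letter is 't' add the prefix go-; stems whose second-to-last letter is 'f' or 'p' add -ob.
So pokasakh → pokasakhovi.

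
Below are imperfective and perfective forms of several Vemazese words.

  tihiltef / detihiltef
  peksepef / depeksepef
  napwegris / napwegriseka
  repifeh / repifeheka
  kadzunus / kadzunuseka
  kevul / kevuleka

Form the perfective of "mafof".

"mafof" ends in -f. The stems ending in -f (tihiltef → detihiltef, peksepef → depeksepef) add the prefix de-.
So mafof → demafof.

demafof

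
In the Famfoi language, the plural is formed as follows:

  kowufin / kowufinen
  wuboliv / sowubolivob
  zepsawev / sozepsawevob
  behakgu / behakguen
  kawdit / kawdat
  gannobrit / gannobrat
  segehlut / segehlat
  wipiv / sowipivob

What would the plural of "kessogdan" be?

wipiv and kawdit both have last vowel 'i' yet inflect differently (sowipivob, kawdat), so the last vowel is not what conditions the rule; the final letter is.
"kessogdan" ends in -n. The one such stem in the data (kowufin → kowufinen) adds -en, so the same rule applies.
The other patterns: stems ending in -v add so- … -ob around the stem; stems ending in -t change the last vowel to 'a'.
So kessogdan → kessogdanen.

kessogdanen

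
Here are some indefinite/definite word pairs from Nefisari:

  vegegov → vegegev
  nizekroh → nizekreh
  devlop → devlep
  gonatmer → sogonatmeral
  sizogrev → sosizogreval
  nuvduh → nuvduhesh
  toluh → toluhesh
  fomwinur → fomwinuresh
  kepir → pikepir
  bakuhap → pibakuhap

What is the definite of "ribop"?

ribep

vegegov and sizogrev both end in -v yet inflect differently (vegegev, sosizogreval), so the final letter is not what conditions the rule; the last vowel is.
"ribop" has last vowel 'o'. The stems whose last vowel is 'o' (vegegov → vegegev, nizekroh → nizekreh, devlop → devlep) change the last vowel to 'e'.
The other patterns: stems whose last vowel is 'e' add so- … -al around the stem; stems whose last vowel is 'u' add -esh; stems whose last vowel is 'a' or 'i' add the prefix pi-.
So ribop → ribep.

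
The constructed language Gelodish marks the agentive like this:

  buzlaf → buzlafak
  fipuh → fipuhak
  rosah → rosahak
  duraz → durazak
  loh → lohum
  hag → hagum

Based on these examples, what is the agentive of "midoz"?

midozak

fipuh and loh both end in -h yet inflect differently (fipuhak, lohum), so the final letter is not what conditions the rule; the number of vowels is.
"midoz" has 2 vowels. The stems with 2 vowels (buzlaf → buzlafak, fipuh → fipuhak, rosah → rosahak) add -ak.
The other pattern: stems with 1 vowel add -um.
So midoz → midozak.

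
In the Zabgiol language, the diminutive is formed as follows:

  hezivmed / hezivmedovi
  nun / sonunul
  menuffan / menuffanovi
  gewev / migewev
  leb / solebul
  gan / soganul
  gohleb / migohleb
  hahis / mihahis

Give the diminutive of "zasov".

mizasov

leb and gohleb both end in -b yet inflect differently (solebul, migohleb), so the final letter is not what conditions the rule; the number of vowels is.
"zasov" has 2 vowels. The stems with 2 vowels (gohleb → migohleb, gewev → migewev, hahis → mihahis) add the prefix mi-.
So zasov → mizasov.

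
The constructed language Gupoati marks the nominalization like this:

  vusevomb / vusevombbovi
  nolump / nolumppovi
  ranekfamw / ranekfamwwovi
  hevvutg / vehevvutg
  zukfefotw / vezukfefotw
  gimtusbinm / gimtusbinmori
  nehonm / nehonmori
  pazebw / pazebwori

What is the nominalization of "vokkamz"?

ranekfamw and zukfefotw both end in -w yet inflect differently (ranekfamwwovi, vezukfefotw), so the final letter is not what conditions the rule; the second-to-last letter is.
"vokkamz" has second-to-last letter 'm'. The stems whose second-to-last letter is 'm' (vusevomb → vusevombbovi, nolump → nolumppovi, ranekfamw → ranekfamwwovi) double the final consonant and add -ovi.
The other patterns: stems whose second-to-last letter is 't' add the prefix ve-; stems whose second-to-last letter is 'b' or 'n' add -ori.
So vokkamz → vokkamzzovi.

vokkamzzovi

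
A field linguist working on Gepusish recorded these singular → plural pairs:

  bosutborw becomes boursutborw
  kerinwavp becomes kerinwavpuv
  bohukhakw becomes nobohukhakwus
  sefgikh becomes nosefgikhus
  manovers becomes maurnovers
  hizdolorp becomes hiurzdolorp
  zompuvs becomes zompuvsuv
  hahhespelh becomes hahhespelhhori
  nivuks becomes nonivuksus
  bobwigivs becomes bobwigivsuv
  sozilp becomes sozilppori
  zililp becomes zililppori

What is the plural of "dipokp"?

nivuks and manovers both end in -s yet inflect differently (nonivuksus, maurnovers), so the final letter is not what conditions the rule; the second-to-last letter is.
"dipokp" has second-to-last letter 'k'. The stems whose second-to-last letter is 'k' (sefgikh → nosefgikhus, nivuks → nonivuksus, bohukhakw → nobohukhakwus) add no- … -us around the stem.
So dipokp → nodipokpus.

nodipokpus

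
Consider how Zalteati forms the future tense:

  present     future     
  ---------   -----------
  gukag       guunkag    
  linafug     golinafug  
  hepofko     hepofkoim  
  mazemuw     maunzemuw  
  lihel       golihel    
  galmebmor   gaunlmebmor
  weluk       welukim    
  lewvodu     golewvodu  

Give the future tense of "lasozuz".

golasozuz

linafug and gukag both end in -g yet inflect differently (golinafug, guunkag), so the final letter is not what conditions the rule; the first letter is.
"lasozuz" begins with l-. The stems beginning with l- (linafug → golinafug, lihel → golihel, lewvodu → golewvodu) add the prefix go-.
The other patterns: stems beginning with h- or w- add -im; stems beginning with g- or m- insert -un- after the first vowel.
So lasozuz → golasozuz.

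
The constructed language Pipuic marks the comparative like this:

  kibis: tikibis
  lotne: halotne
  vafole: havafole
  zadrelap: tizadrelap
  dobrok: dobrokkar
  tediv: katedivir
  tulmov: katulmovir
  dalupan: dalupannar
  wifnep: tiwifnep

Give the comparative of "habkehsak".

habkehsakkar

tulmov and dobrok both have last vowel 'o' yet inflect differently (katulmovir, dobrokkar), so the last vowel is not what conditions the rule; the final letter is.
"habkehsak" ends in -k. The one such stem in the data (dobrok → dobrokkar) doubles the final consonant and adds -ar (as does dalupan), so the same rule applies.
So habkehsak → habkehsakkar.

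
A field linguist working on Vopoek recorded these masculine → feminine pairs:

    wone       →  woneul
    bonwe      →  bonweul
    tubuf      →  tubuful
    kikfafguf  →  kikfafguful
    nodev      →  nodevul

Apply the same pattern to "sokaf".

Every pair shown (wone → woneul, bonwe → bonweul, tubuf → tubuful, …) follows the same rule: add -ul.
So sokaf → sokaful.

sokaful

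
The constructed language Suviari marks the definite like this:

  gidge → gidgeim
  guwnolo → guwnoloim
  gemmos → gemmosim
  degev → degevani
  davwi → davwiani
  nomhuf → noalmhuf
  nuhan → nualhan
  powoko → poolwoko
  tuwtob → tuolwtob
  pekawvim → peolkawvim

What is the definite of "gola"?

golaim

guwnolo and powoko both end in -o yet inflect differently (guwnoloim, poolwoko), so the final letter is not what conditions the rule; the first letter is.
"gola" begins with g-. The stems beginning with g- (gidge → gidgeim, guwnolo → guwnoloim, gemmos → gemmosim) add -im.
So gola → golaim.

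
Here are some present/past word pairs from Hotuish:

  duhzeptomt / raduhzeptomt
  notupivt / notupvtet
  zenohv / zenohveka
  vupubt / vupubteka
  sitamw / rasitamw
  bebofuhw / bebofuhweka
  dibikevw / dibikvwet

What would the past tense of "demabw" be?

duhzeptomt and notupivt both end in -t yet inflect differently (raduhzeptomt, notupvtet), so the final letter is not what conditions the rule; the second-to-last letter is.
"demabw" has second-to-last letter 'b'. The one such stem in the data (vupubt → vupubteka) adds -eka, so the same rule applies.
The other patterns: stems whose second-to-last letter is 'm' add the prefix ra-; stems whose second-to-last letter is 'v' delete the last vowel and add -et.
So demabw → demabweka.

demabweka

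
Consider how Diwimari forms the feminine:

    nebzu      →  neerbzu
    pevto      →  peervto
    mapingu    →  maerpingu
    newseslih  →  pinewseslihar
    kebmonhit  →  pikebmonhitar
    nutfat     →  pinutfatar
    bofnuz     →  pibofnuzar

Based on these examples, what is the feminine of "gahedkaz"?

"gahedkaz" ends in a consonant. The stems ending in a consonant (bofnuz → pibofnuzar, newseslih → pinewseslihar, nutfat → pinutfatar) add pi- … -ar around the stem.
The other pattern: stems ending in a vowel insert -er- after the first vowel.
So gahedkaz → pigahedkazar.

pigahedkazar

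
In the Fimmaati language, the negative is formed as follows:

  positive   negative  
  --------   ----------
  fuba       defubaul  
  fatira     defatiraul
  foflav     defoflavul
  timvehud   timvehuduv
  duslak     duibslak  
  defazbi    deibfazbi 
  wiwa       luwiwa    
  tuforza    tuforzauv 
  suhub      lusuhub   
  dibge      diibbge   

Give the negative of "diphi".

tuforza and fuba both end in -a yet inflect differently (tuforzauv, defubaul), so the final letter is not what conditions the rule; the first letter is.
"diphi" begins with d-. The stems beginning with d- (duslak → duibslak, dibge → diibbge, defazbi → deibfazbi) insert -ib- after the first vowel.
So diphi → diibphi.

diibphi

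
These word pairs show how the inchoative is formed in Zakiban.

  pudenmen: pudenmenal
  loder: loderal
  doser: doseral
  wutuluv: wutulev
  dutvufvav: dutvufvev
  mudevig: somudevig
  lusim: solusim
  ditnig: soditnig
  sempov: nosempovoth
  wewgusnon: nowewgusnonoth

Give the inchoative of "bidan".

biden

"bidan" has last vowel 'a'. The one such stem in the data (dutvufvav → dutvufvev) changes the last vowel to 'e' (as does wutuluv), so the same rule applies.
So bidan → biden.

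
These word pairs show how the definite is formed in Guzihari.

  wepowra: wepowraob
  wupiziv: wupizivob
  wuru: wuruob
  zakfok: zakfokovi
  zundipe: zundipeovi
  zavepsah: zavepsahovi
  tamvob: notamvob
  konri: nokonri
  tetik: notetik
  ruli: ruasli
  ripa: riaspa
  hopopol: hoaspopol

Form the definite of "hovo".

zakfok and tetik both end in -k yet inflect differently (zakfokovi, notetik), so the final letter is not what conditions the rule; the first letter is.
"hovo" begins with h-. The one such stem in the data (hopopol → hoaspopol) inserts -as- after the first vowel (as do ruli, ripa), so the same rule applies.
So hovo → hoasvo.

hoasvo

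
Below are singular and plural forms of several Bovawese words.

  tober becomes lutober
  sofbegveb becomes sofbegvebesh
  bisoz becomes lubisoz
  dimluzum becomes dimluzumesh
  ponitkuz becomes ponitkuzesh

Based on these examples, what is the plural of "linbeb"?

lulinbeb

"linbeb" has 2 vowels. The stems with 2 vowels (bisoz → lubisoz, tober → lutober) add the prefix lu-.
The other pattern: stems with 3 vowels add -esh.
So linbeb → lulinbeb.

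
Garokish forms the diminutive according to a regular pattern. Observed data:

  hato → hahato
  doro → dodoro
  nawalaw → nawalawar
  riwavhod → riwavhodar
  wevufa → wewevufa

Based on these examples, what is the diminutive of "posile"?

wevufa and nawalaw both have last vowel 'a' yet inflect differently (wewevufa, nawalawar), so the last vowel is not what conditions the rule; whether the stem ends in a vowel or a consonant is.
"posile" ends in a vowel. The stems ending in a vowel (hato → hahato, doro → dodoro, wevufa → wewevufa) repeat the first consonant+vowel as a prefix.
So posile → poposile.

poposile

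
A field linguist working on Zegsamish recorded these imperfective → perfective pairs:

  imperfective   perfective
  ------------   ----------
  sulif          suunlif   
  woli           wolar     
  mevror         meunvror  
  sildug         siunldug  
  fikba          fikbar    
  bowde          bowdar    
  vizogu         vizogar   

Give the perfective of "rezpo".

"rezpo" ends in a vowel. The stems ending in a vowel (bowde → bowdar, vizogu → vizogar, fikba → fikbar) drop the final letter and add -ar.
So rezpo → rezpar.

rezpar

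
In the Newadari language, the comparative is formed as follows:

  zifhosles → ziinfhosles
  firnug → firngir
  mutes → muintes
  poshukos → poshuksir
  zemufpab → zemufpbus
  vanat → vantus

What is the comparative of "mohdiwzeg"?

mutes and poshukos both end in -s yet inflect differently (muintes, poshuksir), so the final letter is not what conditions the rule; the last vowel is.
"mohdiwzeg" has last vowel 'e'. The stems whose last vowel is 'e' (mutes → muintes, zifhosles → ziinfhosles) insert -in- after the first vowel.
So mohdiwzeg → moinhdiwzeg.

moinhdiwzeg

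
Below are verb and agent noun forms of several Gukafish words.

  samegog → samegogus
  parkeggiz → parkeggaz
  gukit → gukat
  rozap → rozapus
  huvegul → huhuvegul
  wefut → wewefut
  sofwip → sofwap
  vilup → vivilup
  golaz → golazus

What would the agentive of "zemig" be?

gukit and wefut both end in -t yet inflect differently (gukat, wewefut), so the final letter is not what conditions the rule; the last vowel is.
"zemig" has last vowel 'i'. The stems whose last vowel is 'i' (sofwip → sofwap, gukit → gukat, parkeggiz → parkeggaz) change the last vowel to 'a'.
So zemig → zemag.

zemag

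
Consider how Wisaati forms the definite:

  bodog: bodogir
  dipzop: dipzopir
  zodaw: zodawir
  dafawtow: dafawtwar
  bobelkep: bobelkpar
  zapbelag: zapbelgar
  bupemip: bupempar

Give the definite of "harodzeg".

zodaw and dafawtow both end in -w yet inflect differently (zodawir, dafawtwar), so the final letter is not what conditions the rule; the number of vowels is.
"harodzeg" has 3 vowels. The stems with 3 vowels (dafawtow → dafawtwar, bobelkep → bobelkpar, zapbelag → zapbelgar) delete the last vowel and add -ar.
The other pattern: stems with 2 vowels add -ir.
So harodzeg → harodzgar.

harodzgar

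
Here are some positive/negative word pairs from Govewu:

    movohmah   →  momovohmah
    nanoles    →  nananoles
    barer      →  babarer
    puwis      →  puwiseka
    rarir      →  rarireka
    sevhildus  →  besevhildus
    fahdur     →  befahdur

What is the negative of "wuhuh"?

bewuhuh

"wuhuh" has last vowel 'u'. The stems whose last vowel is 'u' (sevhildus → besevhildus, fahdur → befahdur) add the prefix be-.
The other patterns: stems whose last vowel is 'a' or 'e' repeat the first consonant+vowel as a prefix; stems whose last vowel is 'i' add -eka.
So wuhuh → bewuhuh.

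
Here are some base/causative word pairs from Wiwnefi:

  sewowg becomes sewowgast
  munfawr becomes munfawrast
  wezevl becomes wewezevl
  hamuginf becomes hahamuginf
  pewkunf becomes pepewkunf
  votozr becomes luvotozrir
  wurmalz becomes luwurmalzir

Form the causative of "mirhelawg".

mirhelawgast

munfawr and votozr both end in -r yet inflect differently (munfawrast, luvotozrir), so the final letter is not what conditions the rule; the second-to-last letter is.
"mirhelawg" has second-to-last letter 'w'. The stems whose second-to-last letter is 'w' (sewowg → sewowgast, munfawr → munfawrast) add -ast.
The other patterns: stems whose second-to-last letter is 'n' or 'v' repeat the first consonant+vowel as a prefix; stems whose second-to-last letter is 'l' or 'z' add lu- … -ir around the stem.
So mirhelawg → mirhelawgast.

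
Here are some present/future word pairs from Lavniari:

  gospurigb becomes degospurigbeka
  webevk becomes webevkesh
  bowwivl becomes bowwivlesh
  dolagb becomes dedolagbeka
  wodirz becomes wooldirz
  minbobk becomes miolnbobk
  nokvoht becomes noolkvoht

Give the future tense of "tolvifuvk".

webevk and minbobk both end in -k yet inflect differently (webevkesh, miolnbobk), so the final letter is not what conditions the rule; the second-to-last letter is.
"tolvifuvk" has second-to-last letter 'v'. The stems whose second-to-last letter is 'v' (webevk → webevkesh, bowwivl → bowwivlesh) add -esh.
The other patterns: stems whose second-to-last letter is 'g' add de- … -eka around the stem; stems whose second-to-last letter is 'b', 'h' or 'r' insert -ol- after the first vowel.
So tolvifuvk → tolvifuvkesh.

tolvifuvkesh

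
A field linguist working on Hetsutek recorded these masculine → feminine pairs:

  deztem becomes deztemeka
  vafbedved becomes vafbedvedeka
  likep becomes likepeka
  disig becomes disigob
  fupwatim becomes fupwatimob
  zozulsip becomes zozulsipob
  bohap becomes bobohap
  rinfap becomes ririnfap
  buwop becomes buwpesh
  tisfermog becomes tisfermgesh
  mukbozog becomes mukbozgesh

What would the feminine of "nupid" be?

deztem and fupwatim both end in -m yet inflect differently (deztemeka, fupwatimob), so the final letter is not what conditions the rule; the last vowel is.
"nupid" has last vowel 'i'. The stems whose last vowel is 'i' (disig → disigob, fupwatim → fupwatimob, zozulsip → zozulsipob) add -ob.
So nupid → nupidob.

nupidob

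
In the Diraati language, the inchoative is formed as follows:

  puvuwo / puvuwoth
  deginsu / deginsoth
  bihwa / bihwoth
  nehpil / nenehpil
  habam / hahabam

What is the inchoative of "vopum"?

vovopum

bihwa and habam both have last vowel 'a' yet inflect differently (bihwoth, hahabam), so the last vowel is not what conditions the rule; whether the stem ends in a vowel or a consonant is.
"vopum" ends in a consonant. The stems ending in a consonant (nehpil → nenehpil, habam → hahabam) repeat the first consonant+vowel as a prefix.
So vopum → vovopum.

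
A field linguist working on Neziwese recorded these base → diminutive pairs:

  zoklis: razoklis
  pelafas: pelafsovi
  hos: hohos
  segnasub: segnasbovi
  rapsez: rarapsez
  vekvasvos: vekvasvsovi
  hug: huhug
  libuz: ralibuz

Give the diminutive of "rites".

rarites

hos and zoklis both end in -s yet inflect differently (hohos, razoklis), so the final letter is not what conditions the rule; the number of vowels is.
"rites" has 2 vowels. The stems with 2 vowels (zoklis → razoklis, rapsez → rarapsez, libuz → ralibuz) add the prefix ra-.
The other patterns: stems with 1 vowel repeat the first consonant+vowel as a prefix; stems with 3 vowels delete the last vowel and add -ovi.
So rites → rarites.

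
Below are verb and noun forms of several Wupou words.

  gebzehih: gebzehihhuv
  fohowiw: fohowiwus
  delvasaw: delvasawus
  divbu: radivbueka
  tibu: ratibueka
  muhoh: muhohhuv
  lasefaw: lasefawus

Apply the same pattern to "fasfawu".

"fasfawu" ends in -u. The stems ending in -u (divbu → radivbueka, tibu → ratibueka) add ra- … -eka around the stem.
The other patterns: stems ending in -w add -us; stems ending in -h double the final consonant and add -uv.
So fasfawu → rafasfawueka.

rafasfawueka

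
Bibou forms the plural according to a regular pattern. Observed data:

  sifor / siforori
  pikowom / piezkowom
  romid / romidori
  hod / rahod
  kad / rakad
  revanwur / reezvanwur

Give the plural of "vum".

ravum

kad and romid both end in -d yet inflect differently (rakad, romidori), so the final letter is not what conditions the rule; the number of vowels is.
"vum" has 1 vowel. The stems with 1 vowel (kad → rakad, hod → rahod) add the prefix ra-.
The other patterns: stems with 2 vowels add -ori; stems with 3 vowels insert -ez- after the first vowel.
So vum → ravum.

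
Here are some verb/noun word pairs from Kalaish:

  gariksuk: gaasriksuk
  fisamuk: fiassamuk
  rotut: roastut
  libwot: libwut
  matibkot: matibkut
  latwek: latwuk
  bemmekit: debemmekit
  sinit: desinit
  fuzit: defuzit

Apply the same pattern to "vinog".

rotut and libwot both end in -t yet inflect differently (roastut, libwut), so the final letter is not what conditions the rule; the last vowel is.
"vinog" has last vowel 'o'. The stems whose last vowel is 'o' (libwot → libwut, matibkot → matibkut) change the last vowel to 'u'.
So vinog → vinug.

vinug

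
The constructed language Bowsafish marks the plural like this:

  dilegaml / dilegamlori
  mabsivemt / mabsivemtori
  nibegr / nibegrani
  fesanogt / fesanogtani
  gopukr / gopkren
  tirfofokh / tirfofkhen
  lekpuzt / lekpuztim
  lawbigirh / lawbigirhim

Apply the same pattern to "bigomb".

bigombori

mabsivemt and fesanogt both end in -t yet inflect differently (mabsivemtori, fesanogtani), so the final letter is not what conditions the rule; the second-to-last letter is.
"bigomb" has second-to-last letter 'm'. The stems whose second-to-last letter is 'm' (dilegaml → dilegamlori, mabsivemt → mabsivemtori) add -ori.
The other patterns: stems whose second-to-last letter is 'g' add -ani; stems whose second-to-last letter is 'k' delete the last vowel and add -en; stems whose second-to-last letter is 'r' or 'z' add -im.
So bigomb → bigombori.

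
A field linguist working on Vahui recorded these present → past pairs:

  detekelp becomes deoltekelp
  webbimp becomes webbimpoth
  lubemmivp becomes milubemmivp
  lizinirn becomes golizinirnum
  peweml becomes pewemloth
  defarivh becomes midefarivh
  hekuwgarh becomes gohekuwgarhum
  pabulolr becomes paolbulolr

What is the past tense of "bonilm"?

boolnilm

"bonilm" has second-to-last letter 'l'. The stems whose second-to-last letter is 'l' (pabulolr → paolbulolr, detekelp → deoltekelp) insert -ol- after the first vowel.
The other patterns: stems whose second-to-last letter is 'm' add -oth; stems whose second-to-last letter is 'r' add go- … -um around the stem; stems whose second-to-last letter is 'v' add the prefix mi-.
So bonilm → boolnilm.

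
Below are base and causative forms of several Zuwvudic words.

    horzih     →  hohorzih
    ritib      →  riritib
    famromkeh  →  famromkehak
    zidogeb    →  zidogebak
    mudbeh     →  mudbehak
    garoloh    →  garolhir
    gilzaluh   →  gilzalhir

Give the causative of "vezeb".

"vezeb" has last vowel 'e'. The stems whose last vowel is 'e' (famromkeh → famromkehak, zidogeb → zidogebak, mudbeh → mudbehak) add -ak.
The other patterns: stems whose last vowel is 'i' repeat the first consonant+vowel as a prefix; stems whose last vowel is 'o' or 'u' delete the last vowel and add -ir.
So vezeb → vezebak.

vezebak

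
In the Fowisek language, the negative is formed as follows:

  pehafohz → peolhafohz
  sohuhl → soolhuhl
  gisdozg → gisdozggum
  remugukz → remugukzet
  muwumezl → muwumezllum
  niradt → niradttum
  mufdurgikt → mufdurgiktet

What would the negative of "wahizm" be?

wahizmmum

remugukz and pehafohz both end in -z yet inflect differently (remugukzet, peolhafohz), so the final letter is not what conditions the rule; the second-to-last letter is.
"wahizm" has second-to-last letter 'z'. The stems whose second-to-last letter is 'z' (muwumezl → muwumezllum, gisdozg → gisdozggum) double the final consonant and add -um.
So wahizm → wahizmmum.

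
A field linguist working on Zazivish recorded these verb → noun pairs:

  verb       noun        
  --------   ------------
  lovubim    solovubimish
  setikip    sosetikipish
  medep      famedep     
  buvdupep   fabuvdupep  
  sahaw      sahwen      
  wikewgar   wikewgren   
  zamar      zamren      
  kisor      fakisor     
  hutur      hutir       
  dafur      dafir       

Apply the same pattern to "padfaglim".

sopadfaglimish

zamar and dafur both end in -r yet inflect differently (zamren, dafir), so the final letter is not what conditions the rule; the last vowel is.
"padfaglim" has last vowel 'i'. The stems whose last vowel is 'i' (lovubim → solovubimish, setikip → sosetikipish) add so- … -ish around the stem.
The other patterns: stems whose last vowel is 'a' delete the last vowel and add -en; stems whose last vowel is 'u' change the last vowel to 'i'; stems whose last vowel is 'e' or 'o' add the prefix fa-.
So padfaglim → sopadfaglimish.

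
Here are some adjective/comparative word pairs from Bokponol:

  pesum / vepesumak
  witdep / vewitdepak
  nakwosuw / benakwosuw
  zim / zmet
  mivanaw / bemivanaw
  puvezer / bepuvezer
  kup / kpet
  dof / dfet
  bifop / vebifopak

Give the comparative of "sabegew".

besabegew

kup and bifop both end in -p yet inflect differently (kpet, vebifopak), so the final letter is not what conditions the rule; the number of vowels is.
"sabegew" has 3 vowels. The stems with 3 vowels (puvezer → bepuvezer, mivanaw → bemivanaw, nakwosuw → benakwosuw) add the prefix be-.
The other patterns: stems with 1 vowel delete the last vowel and add -et; stems with 2 vowels add ve- … -ak around the stem.
So sabegew → besabegew.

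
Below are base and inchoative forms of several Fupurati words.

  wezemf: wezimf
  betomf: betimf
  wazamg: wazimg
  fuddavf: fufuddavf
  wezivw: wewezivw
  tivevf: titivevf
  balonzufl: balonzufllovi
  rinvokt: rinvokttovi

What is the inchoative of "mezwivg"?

wezemf and fuddavf both end in -f yet inflect differently (wezimf, fufuddavf), so the final letter is not what conditions the rule; the second-to-last letter is.
"mezwivg" has second-to-last letter 'v'. The stems whose second-to-last letter is 'v' (fuddavf → fufuddavf, wezivw → wewezivw, tivevf → titivevf) repeat the first consonant+vowel as a prefix.
The other patterns: stems whose second-to-last letter is 'm' change the last vowel to 'i'; stems whose second-to-last letter is 'f' or 'k' double the final consonant and add -ovi.
So mezwivg → memezwivg.

memezwivg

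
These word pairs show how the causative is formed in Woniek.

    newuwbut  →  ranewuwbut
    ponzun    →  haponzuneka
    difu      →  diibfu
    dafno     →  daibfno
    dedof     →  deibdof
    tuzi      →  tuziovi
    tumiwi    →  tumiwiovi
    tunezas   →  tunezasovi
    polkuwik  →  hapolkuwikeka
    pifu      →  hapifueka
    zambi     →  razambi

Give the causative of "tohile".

tohileovi

pifu and difu both end in -u yet inflect differently (hapifueka, diibfu), so the final letter is not what conditions the rule; the first letter is.
"tohile" begins with t-. The stems beginning with t- (tuzi → tuziovi, tunezas → tunezasovi, tumiwi → tumiwiovi) add -ovi.
So tohile → tohileovi.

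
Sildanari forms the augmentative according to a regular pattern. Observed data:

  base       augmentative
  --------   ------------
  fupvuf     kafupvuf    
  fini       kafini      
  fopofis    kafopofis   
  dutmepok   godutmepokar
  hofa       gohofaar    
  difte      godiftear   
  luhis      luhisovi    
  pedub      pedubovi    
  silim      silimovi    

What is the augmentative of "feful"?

fopofis and luhis both end in -s yet inflect differently (kafopofis, luhisovi), so the final letter is not what conditions the rule; the first letter is.
"feful" begins with f-. The stems beginning with f- (fupvuf → kafupvuf, fini → kafini, fopofis → kafopofis) add the prefix ka-.
So feful → kafeful.

kafeful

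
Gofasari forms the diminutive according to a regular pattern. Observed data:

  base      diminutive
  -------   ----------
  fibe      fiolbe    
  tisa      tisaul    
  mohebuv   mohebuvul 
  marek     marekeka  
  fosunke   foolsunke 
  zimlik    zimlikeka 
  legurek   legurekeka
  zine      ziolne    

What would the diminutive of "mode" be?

marek and zine both have last vowel 'e' yet inflect differently (marekeka, ziolne), so the last vowel is not what conditions the rule; the final letter is.
"mode" ends in -e. The stems ending in -e (zine → ziolne, fosunke → foolsunke, fibe → fiolbe) insert -ol- after the first vowel.
The other patterns: stems ending in -k add -eka; stems ending in -a or -v add -ul.
So mode → moolde.

moolde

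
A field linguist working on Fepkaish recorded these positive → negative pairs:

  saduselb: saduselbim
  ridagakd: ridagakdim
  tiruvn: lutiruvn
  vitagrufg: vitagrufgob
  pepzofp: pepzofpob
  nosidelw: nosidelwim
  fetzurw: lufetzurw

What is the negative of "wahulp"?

"wahulp" has second-to-last letter 'l'. The stems whose second-to-last letter is 'l' (saduselb → saduselbim, nosidelw → nosidelwim) add -im.
So wahulp → wahulpim.

wahulpim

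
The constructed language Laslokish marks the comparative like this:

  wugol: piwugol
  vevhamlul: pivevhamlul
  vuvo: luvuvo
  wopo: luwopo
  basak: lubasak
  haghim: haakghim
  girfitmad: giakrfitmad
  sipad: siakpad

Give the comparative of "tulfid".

tuaklfid

"tulfid" ends in -d. The stems ending in -d (girfitmad → giakrfitmad, sipad → siakpad) insert -ak- after the first vowel.
So tulfid → tuaklfid.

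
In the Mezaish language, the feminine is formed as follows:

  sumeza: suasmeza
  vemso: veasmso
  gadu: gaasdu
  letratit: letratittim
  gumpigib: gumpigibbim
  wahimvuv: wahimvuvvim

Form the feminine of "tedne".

"tedne" ends in a vowel. The stems ending in a vowel (sumeza → suasmeza, vemso → veasmso, gadu → gaasdu) insert -as- after the first vowel.
So tedne → teasdne.

teasdne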